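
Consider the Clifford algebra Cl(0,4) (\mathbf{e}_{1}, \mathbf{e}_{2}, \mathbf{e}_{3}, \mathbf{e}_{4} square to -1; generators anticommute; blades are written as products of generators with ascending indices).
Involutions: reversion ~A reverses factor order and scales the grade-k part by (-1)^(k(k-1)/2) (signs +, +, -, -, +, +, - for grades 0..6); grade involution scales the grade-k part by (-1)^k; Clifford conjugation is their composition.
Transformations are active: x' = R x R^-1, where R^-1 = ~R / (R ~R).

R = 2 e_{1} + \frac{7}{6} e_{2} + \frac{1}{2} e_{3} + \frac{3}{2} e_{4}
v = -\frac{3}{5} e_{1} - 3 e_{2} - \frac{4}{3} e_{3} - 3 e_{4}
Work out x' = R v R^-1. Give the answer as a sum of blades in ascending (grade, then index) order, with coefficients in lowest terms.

~R = 2 e_{1} + \frac{7}{6} e_{2} + \frac{1}{2} e_{3} + \frac{3}{2} e_{4}, and R ~R = -\frac{283}{36}, so R^-1 = ~R / (-\frac{283}{36}).
R v = \frac{148}{15} - \frac{53}{10} e_{1} e_{2} - \frac{71}{30} e_{1} e_{3} - \frac{51}{10} e_{1} e_{4} - \frac{1}{18} e_{2} e_{3} + e_{2} e_{4} + \frac{1}{2} e_{3} e_{4}
Answer: -\frac{1251}{283} e_{1} + \frac{101}{1415} e_{2} + \frac{332}{4245} e_{3} - \frac{1083}{1415} e_{4}


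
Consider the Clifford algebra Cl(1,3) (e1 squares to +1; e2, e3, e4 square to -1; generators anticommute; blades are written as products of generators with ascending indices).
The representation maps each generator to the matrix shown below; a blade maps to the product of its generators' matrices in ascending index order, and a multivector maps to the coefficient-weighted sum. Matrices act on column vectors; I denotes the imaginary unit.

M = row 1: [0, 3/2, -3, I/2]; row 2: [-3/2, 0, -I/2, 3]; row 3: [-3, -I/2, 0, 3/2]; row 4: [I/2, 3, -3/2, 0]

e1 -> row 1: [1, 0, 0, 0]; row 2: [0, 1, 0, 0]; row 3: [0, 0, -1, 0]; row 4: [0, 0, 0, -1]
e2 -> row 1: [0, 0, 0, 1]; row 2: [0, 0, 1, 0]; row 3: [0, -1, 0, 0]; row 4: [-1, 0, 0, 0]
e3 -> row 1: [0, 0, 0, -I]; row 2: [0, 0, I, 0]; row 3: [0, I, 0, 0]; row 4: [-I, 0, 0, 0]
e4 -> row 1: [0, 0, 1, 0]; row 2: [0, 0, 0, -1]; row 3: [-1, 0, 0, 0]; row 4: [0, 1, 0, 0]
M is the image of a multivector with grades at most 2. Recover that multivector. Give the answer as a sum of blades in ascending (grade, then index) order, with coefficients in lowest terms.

Method: the blade images are trace-orthogonal — tr(rho(e_A) rho(e_B)^-1) = 4 if A = B and 0 otherwise — and rho(e_A)^-1 = (e_A)^2 * rho(e_A) with (e_A)^2 = +1 or -1, so the coefficient of e_A in the preimage is (e_A)^2 * tr(M rho(e_A))/4.
Nonzero projections over blades of grade <= 2: e3: (e3)^2 = -1, tr(M rho(e3)) = 2, coefficient -1/2; e1 e4: (e1 e4)^2 = +1, tr(M rho(e1 e4)) = -12, coefficient -3; e2 e4: (e2 e4)^2 = -1, tr(M rho(e2 e4)) = -6, coefficient 3/2. Every other blade of grade <= 2 projects to 0.
Answer: -1/2*e3 - 3*e1 e4 + 3/2*e2 e4


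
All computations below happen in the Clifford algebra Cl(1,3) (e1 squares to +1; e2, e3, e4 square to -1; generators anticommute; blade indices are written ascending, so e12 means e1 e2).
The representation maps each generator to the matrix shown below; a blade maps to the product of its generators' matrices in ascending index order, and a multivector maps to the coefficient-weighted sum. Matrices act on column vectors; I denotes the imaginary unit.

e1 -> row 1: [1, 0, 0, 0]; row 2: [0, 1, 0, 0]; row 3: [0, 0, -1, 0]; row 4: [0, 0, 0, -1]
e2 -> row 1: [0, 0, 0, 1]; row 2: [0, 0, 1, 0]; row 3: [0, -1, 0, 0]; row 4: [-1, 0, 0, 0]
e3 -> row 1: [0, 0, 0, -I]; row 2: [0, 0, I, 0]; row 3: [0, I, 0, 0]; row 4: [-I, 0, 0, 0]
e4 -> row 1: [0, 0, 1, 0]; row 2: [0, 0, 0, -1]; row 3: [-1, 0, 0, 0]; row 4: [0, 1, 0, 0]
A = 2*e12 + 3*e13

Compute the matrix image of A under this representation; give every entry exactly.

Bivector images (products of the table entries): rho(e12) = rho(e1)rho(e2) = row 1: [0, 0, 0, 1]; row 2: [0, 0, 1, 0]; row 3: [0, 1, 0, 0]; row 4: [1, 0, 0, 0]; rho(e13) = rho(e1)rho(e3) = row 1: [0, 0, 0, -I]; row 2: [0, 0, I, 0]; row 3: [0, -I, 0, 0]; row 4: [I, 0, 0, 0].
M = (2)*rho(e12) + (3)*rho(e13), summed entrywise:
Answer: row 1: [0, 0, 0, 2 - 3*I]; row 2: [0, 0, 2 + 3*I, 0]; row 3: [0, 2 - 3*I, 0, 0]; row 4: [2 + 3*I, 0, 0, 0]


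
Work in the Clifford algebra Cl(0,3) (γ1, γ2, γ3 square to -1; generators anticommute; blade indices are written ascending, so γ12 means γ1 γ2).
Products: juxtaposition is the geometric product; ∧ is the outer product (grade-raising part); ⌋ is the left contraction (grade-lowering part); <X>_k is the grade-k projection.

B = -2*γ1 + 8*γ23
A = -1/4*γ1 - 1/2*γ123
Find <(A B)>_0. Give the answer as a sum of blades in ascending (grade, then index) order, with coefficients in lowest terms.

step 1: -1/2 + 4*γ1 - γ23 - 2*γ123
step 2: -1/2
Answer: -1/2


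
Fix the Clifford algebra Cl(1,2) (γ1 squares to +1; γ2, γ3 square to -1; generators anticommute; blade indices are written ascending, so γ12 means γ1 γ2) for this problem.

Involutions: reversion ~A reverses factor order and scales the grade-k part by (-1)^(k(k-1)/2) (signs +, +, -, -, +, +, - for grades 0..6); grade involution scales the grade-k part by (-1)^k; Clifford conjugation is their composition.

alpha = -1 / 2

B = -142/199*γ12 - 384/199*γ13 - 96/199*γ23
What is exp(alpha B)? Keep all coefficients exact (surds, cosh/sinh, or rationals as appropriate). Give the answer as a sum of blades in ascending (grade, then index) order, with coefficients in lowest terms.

B^2 term by term: the squares give (-142/199)^2*(γ12)^2 + (-384/199)^2*(γ13)^2 + (-96/199)^2*(γ23)^2 = 20164/39601*(+1) + 147456/39601*(+1) + 9216/39601*(-1) = 4 (each basis 2-blade squares to minus the product of its generators' squares); cross terms between blades sharing an index anticommute and cancel. So B^2 = 4.
B^2 = 4 — since the square is positive, the closed form is hyperbolic: l = 2, alpha*l = -1, so exp(alpha B) = cosh(-1) + (sinh(-1)/2)*B = cosh(1) + (-sinh(1)/2)*B.
Answer: cosh(1) + 71*sinh(1)/199*γ12 + 192*sinh(1)/199*γ13 + 48*sinh(1)/199*γ23


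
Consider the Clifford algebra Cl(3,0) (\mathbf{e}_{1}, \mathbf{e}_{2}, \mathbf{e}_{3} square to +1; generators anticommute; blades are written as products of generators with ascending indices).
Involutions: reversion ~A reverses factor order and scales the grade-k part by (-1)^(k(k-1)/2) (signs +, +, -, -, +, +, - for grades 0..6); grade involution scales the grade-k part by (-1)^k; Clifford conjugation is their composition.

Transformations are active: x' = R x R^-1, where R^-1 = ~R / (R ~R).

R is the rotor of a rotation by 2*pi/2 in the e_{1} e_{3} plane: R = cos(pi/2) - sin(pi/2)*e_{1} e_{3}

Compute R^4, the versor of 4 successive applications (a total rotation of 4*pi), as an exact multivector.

The rotor phase is half the rotation angle and phases add under composition, so 4 steps in the e_{1} e_{3} plane accumulate phase 4*(pi/2) = 2 \pi: R^4 = cos(2 \pi) - sin(2 \pi)*e_{1} e_{3}.
cos(2 \pi) = 1 and sin(2 \pi) = 0, so R^4 = 1. The total rotation 4*pi is 2 full turns, so every vector returns to itself, yet the rotor is +1, back on the identity sheet (an even number of 2*pi turns).
Answer: 1


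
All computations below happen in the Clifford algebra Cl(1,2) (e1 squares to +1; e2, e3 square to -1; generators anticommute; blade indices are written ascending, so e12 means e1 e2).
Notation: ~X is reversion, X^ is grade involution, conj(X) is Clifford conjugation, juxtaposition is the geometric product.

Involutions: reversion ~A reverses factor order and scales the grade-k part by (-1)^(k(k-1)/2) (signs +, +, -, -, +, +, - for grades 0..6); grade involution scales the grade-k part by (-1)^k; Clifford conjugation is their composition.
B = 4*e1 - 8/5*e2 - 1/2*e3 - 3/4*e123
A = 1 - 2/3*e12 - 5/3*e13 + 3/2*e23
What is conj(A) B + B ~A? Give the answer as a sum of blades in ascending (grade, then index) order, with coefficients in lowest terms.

first term: 191/40*e1 - 113/30*e2 - 79/15*e3 - 53/12*e123
second term: 39/40*e1 + 46/15*e2 + 49/15*e3 - 53/12*e123
Answer: 23/4*e1 - 7/10*e2 - 2*e3 - 53/6*e123


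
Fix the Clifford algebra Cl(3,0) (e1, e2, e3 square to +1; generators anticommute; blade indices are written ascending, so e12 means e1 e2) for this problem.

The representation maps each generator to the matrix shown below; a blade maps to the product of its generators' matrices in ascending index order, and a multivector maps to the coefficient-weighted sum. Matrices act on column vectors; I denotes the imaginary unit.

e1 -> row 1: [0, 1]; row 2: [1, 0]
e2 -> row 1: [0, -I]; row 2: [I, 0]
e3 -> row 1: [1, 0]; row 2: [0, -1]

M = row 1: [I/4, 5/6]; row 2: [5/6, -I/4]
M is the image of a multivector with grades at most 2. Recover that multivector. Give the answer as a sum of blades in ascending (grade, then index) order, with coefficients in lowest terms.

Method: 1, rho(e1), rho(e2), rho(e3) form a trace-orthogonal basis of the 2x2 complex matrices (tr(X Y) = 2 if X = Y, else 0), so M = m0*1 + m1*rho(e1) + m2*rho(e2) + m3*rho(e3) with m0 = tr(M)/2 = 0, m1 = tr(M rho(e1))/2 = 5/6, m2 = tr(M rho(e2))/2 = 0, m3 = tr(M rho(e3))/2 = I/4.
Multiplying table entries, the bivector images are rho(e12) = I*rho(e3), rho(e13) = -I*rho(e2), rho(e23) = I*rho(e1); with real blade coefficients the real parts of m0..m3 are the coefficients of 1, e1, e2, e3 and the imaginary parts give the bivectors (e23: Im m1, e13: -Im m2, e12: Im m3).
Answer: 5/6*e1 + 1/4*e12


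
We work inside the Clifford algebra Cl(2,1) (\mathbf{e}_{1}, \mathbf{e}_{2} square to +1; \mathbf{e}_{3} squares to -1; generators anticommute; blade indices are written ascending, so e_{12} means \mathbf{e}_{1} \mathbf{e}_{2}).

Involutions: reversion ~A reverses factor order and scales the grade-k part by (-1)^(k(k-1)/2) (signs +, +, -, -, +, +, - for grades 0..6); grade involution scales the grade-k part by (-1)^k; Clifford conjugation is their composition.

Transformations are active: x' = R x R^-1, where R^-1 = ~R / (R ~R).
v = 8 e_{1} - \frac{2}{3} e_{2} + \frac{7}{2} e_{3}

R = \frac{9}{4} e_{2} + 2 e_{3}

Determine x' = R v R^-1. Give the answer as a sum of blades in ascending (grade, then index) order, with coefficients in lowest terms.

~R = \frac{9}{4} e_{2} + 2 e_{3}, and R ~R = \frac{17}{16}, so R^-1 = ~R / (\frac{17}{16}).
R v = -\frac{17}{2} - 18 e_{12} - 16 e_{13} + \frac{221}{24} e_{23}
Answer: -8 e_{1} - \frac{106}{3} e_{2} - \frac{71}{2} e_{3}


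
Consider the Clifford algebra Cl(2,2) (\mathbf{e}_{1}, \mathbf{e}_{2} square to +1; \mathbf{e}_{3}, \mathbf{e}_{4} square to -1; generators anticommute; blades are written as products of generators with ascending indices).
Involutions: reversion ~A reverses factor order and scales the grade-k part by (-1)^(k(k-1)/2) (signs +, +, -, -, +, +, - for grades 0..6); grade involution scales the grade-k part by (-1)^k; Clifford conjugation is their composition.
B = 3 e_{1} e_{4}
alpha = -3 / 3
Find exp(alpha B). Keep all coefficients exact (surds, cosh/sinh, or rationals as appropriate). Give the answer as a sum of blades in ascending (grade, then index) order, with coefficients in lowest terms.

B^2 = (3)^2*(e_{1} e_{4})^2 = 9*(+1) = 9 (a basis 2-blade squares to minus the product of its generators' squares).
B^2 = 9 — the series telescopes hyperbolically here: l = 3, alpha*l = -3, so exp(alpha B) = cosh(-3) + (sinh(-3)/3)*B = \cosh{\left(3 \right)} + (- \frac{\sinh{\left(3 \right)}}{3})*B.
Answer: \cosh{\left(3 \right)} - \sinh{\left(3 \right)} e_{1} e_{4}


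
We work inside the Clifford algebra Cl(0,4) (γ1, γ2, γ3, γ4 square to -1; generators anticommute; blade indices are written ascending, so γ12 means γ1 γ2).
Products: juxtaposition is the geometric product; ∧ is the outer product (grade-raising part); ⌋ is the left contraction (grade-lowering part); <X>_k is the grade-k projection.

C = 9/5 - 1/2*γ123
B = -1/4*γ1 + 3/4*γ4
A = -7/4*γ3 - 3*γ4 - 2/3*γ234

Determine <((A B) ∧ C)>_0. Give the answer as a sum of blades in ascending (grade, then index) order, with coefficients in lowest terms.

step 1: 9/4 - 7/16*γ13 - 3/4*γ14 + 1/2*γ23 - 21/16*γ34 - 1/6*γ1234
step 2: 81/20 - 63/80*γ13 - 27/20*γ14 + 9/10*γ23 - 189/80*γ34 - 9/8*γ123 - 3/10*γ1234
step 3: 81/20
Answer: 81/20


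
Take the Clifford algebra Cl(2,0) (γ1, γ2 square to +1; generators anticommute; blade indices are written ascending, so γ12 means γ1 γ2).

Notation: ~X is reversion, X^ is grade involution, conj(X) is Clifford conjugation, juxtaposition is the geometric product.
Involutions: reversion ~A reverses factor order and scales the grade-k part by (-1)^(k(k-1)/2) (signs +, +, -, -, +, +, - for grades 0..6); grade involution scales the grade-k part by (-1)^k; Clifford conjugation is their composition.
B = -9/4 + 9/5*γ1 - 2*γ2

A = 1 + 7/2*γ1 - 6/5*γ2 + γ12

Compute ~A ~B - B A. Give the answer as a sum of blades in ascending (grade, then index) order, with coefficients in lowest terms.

first term: 129/20 - 163/40*γ1 + 5/2*γ2 - 259/100*γ12
second term: 129/20 - 163/40*γ1 + 5/2*γ2 + 259/100*γ12
Answer: -259/50*γ12


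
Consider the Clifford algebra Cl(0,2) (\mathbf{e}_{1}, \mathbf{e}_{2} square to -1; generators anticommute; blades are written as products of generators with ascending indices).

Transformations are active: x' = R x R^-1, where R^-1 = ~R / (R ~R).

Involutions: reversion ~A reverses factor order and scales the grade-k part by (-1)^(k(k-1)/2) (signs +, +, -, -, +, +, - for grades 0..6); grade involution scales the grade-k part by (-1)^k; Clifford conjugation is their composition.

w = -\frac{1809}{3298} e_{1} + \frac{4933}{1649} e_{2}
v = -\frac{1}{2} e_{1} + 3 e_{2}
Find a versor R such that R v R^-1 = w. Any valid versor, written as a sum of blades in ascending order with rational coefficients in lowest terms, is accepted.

Construction: equal norms (both -\frac{37}{4}) license R = v + w = -\frac{1729}{1649} e_{1} + \frac{9880}{1649} e_{2} — nothing changes along that direction, while (v - w)/2 changes sign, so v maps onto w.
Answer: -\frac{1729}{1649} e_{1} + \frac{9880}{1649} e_{2}


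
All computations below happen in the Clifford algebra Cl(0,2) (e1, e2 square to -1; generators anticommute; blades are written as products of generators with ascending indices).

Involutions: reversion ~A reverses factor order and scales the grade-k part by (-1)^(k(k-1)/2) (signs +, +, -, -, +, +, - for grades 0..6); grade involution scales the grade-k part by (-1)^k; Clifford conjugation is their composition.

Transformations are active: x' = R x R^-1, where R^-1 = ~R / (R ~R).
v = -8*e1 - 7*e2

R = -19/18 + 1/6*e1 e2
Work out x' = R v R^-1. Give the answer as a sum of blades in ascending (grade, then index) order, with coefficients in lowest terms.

~R = -19/18 - 1/6*e1 e2, and R ~R = 185/162, so R^-1 = ~R / (185/162).
R v = 173/18*e1 + 109/18*e2
Answer: -1807/185*e1 - 776/185*e2


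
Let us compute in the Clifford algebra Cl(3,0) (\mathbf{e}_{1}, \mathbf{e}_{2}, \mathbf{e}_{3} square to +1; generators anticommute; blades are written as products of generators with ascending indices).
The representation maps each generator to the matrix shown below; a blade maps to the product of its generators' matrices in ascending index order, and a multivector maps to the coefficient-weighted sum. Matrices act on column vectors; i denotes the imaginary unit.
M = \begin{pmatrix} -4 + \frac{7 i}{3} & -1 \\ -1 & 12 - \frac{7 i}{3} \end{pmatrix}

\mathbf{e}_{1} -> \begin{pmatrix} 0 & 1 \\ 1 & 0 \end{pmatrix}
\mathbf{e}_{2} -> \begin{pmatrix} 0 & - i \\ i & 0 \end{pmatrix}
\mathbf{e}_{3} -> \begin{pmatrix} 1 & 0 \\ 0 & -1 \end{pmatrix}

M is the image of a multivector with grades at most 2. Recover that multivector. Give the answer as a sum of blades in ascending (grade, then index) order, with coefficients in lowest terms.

Method: 1, rho(e_{1}), rho(e_{2}), rho(e_{3}) form a trace-orthogonal basis of the 2x2 complex matrices (tr(X Y) = 2 if X = Y, else 0), so M = m0*1 + m1*rho(e_{1}) + m2*rho(e_{2}) + m3*rho(e_{3}) with m0 = tr(M)/2 = 4, m1 = tr(M rho(e_{1}))/2 = -1, m2 = tr(M rho(e_{2}))/2 = 0, m3 = tr(M rho(e_{3}))/2 = -8 + \frac{7 i}{3}.
Multiplying table entries, the bivector images are rho(e_{1} e_{2}) = i*rho(e_{3}), rho(e_{1} e_{3}) = -i*rho(e_{2}), rho(e_{2} e_{3}) = i*rho(e_{1}); with real blade coefficients the real parts of m0..m3 are the coefficients of 1, e_{1}, e_{2}, e_{3} and the imaginary parts give the bivectors (e_{2} e_{3}: Im m1, e_{1} e_{3}: -Im m2, e_{1} e_{2}: Im m3).
Answer: 4 - e_{1} - 8 e_{3} + \frac{7}{3} e_{1} e_{2}


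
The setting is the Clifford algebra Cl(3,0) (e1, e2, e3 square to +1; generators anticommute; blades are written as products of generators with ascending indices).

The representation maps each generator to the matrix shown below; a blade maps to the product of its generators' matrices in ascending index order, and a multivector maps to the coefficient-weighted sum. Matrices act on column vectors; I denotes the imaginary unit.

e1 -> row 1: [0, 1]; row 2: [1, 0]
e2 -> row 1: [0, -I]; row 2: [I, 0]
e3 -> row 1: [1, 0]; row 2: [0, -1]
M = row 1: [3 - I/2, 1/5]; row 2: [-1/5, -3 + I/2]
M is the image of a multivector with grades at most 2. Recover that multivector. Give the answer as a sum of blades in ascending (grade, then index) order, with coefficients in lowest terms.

Method: 1, rho(e1), rho(e2), rho(e3) form a trace-orthogonal basis of the 2x2 complex matrices (tr(X Y) = 2 if X = Y, else 0), so M = m0*1 + m1*rho(e1) + m2*rho(e2) + m3*rho(e3) with m0 = tr(M)/2 = 0, m1 = tr(M rho(e1))/2 = 0, m2 = tr(M rho(e2))/2 = I/5, m3 = tr(M rho(e3))/2 = 3 - I/2.
Multiplying table entries, the bivector images are rho(e1 e2) = I*rho(e3), rho(e1 e3) = -I*rho(e2), rho(e2 e3) = I*rho(e1); with real blade coefficients the real parts of m0..m3 are the coefficients of 1, e1, e2, e3 and the imaginary parts give the bivectors (e2 e3: Im m1, e1 e3: -Im m2, e1 e2: Im m3).
Answer: 3*e3 - 1/2*e1 e2 - 1/5*e1 e3


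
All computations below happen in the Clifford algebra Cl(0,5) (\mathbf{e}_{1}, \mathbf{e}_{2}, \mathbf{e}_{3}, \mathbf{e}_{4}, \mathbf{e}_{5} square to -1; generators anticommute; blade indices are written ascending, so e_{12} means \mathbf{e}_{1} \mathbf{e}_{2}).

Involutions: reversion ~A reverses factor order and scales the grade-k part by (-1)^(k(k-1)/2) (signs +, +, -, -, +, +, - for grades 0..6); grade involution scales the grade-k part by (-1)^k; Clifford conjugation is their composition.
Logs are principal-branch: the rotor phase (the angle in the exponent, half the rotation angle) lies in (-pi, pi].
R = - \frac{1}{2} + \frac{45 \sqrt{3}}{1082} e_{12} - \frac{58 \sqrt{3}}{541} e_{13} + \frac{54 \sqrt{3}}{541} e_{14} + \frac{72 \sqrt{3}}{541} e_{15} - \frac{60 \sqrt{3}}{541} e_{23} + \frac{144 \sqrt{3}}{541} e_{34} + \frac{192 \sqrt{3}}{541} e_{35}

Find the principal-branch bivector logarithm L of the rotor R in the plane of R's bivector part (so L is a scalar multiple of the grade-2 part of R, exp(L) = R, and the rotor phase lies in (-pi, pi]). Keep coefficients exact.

The scalar part of R is - \frac{1}{2}, which fixes the principal-branch rotor phase; the unit plane is then the bivector part divided by the sine of that phase, and L is that plane scaled by the phase.
Concretely: cos(phase) = - \frac{1}{2} gives phase = ±\frac{2 \pi}{3}, and since phase/sin(phase) is even the sign is immaterial: L = (phase/sin(phase)) * <R>_2 = (\frac{4 \sqrt{3} \pi}{9}) * <R>_2.
Answer: \frac{30 \pi}{541} e_{12} - \frac{232 \pi}{1623} e_{13} + \frac{72 \pi}{541} e_{14} + \frac{96 \pi}{541} e_{15} - \frac{80 \pi}{541} e_{23} + \frac{192 \pi}{541} e_{34} + \frac{256 \pi}{541} e_{35}


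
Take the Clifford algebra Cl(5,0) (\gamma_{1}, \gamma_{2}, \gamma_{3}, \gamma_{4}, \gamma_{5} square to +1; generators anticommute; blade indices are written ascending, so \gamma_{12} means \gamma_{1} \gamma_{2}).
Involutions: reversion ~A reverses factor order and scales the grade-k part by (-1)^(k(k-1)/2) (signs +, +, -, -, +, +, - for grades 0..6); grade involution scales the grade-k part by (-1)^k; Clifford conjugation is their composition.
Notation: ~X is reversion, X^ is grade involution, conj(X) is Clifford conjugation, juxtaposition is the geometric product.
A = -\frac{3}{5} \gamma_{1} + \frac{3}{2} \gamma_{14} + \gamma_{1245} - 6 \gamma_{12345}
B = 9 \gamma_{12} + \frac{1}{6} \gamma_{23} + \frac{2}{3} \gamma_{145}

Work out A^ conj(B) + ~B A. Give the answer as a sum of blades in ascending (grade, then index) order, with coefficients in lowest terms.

first term: -\frac{71}{15} \gamma_{2} - \gamma_{5} - 4 \gamma_{23} - \frac{27}{2} \gamma_{24} + \frac{47}{5} \gamma_{45} - \frac{1}{10} \gamma_{123} + \gamma_{145} + 54 \gamma_{345} - \frac{1}{4} \gamma_{1234} - \frac{1}{6} \gamma_{1345}
second term: -\frac{71}{15} \gamma_{2} + \gamma_{5} - 4 \gamma_{23} + \frac{27}{2} \gamma_{24} + \frac{47}{5} \gamma_{45} + \frac{1}{10} \gamma_{123} - \gamma_{145} - 54 \gamma_{345} - \frac{1}{4} \gamma_{1234} + \frac{1}{6} \gamma_{1345}
Answer: -\frac{142}{15} \gamma_{2} - 8 \gamma_{23} + \frac{94}{5} \gamma_{45} - \frac{1}{2} \gamma_{1234}


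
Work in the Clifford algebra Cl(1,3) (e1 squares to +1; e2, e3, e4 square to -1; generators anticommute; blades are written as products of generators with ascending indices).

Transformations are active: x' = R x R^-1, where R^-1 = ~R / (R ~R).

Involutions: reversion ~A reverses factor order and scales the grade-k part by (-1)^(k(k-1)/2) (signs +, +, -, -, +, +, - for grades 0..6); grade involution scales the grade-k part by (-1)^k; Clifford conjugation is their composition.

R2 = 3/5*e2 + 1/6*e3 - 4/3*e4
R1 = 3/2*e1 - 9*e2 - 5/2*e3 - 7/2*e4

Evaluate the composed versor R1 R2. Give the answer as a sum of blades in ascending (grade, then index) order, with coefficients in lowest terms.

Distribute over the terms of R2 (each basis-blade product reordered to ascending indices, repeated generators contracted through their squares):
R1 (3/5*e2) = 27/5 + 9/10*e1 e2 + 3/2*e2 e3 + 21/10*e2 e4
R1 (1/6*e3) = 5/12 + 1/4*e1 e3 - 3/2*e2 e3 + 7/12*e3 e4
R1 (-4/3*e4) = -14/3 - 2*e1 e4 + 12*e2 e4 + 10/3*e3 e4
Summing the partial products and collecting blades:
Answer: 23/20 + 9/10*e1 e2 + 1/4*e1 e3 - 2*e1 e4 + 141/10*e2 e4 + 47/12*e3 e4


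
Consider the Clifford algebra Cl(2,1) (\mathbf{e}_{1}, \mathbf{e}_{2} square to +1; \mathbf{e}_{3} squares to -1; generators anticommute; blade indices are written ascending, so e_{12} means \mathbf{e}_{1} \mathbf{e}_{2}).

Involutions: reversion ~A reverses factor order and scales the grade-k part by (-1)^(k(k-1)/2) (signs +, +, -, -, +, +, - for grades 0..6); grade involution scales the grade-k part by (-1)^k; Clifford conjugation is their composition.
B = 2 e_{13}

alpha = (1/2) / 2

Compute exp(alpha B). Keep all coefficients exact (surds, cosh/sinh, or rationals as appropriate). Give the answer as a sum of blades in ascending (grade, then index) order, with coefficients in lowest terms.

B^2 = (2)^2*(e_{13})^2 = 4*(+1) = 4 (a basis 2-blade squares to minus the product of its generators' squares).
B^2 = 4 — the series telescopes hyperbolically here: l = 2, alpha*l = \frac{1}{2}, so exp(alpha B) = cosh(\frac{1}{2}) + (sinh(\frac{1}{2})/2)*B = \cosh{\left(\frac{1}{2} \right)} + (\frac{\sinh{\left(\frac{1}{2} \right)}}{2})*B.
Answer: \cosh{\left(\frac{1}{2} \right)} + \sinh{\left(\frac{1}{2} \right)} e_{13}


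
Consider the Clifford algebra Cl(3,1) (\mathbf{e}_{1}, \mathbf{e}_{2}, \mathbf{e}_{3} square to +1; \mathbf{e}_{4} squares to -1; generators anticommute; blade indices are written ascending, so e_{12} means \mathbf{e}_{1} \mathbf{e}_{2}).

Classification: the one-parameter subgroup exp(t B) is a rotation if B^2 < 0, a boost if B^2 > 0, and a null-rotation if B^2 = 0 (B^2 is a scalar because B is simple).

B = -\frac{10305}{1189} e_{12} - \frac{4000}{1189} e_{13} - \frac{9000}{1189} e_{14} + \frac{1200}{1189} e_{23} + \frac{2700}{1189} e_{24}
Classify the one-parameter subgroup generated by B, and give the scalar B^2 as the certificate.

B^2 term by term: the squares give (-\frac{10305}{1189})^2*(e_{12})^2 + (-\frac{4000}{1189})^2*(e_{13})^2 + (-\frac{9000}{1189})^2*(e_{14})^2 + (\frac{1200}{1189})^2*(e_{23})^2 + (\frac{2700}{1189})^2*(e_{24})^2 = \frac{106193025}{1413721}*(-1) + \frac{16000000}{1413721}*(-1) + \frac{81000000}{1413721}*(+1) + \frac{1440000}{1413721}*(-1) + \frac{7290000}{1413721}*(+1) = -25 (each basis 2-blade squares to minus the product of its generators' squares); cross terms between blades sharing an index anticommute and cancel; the commuting (index-disjoint) pairs give grade-4 terms 2*c*c'*(blade product), which cancel blade by blade — e_{1234}: \frac{21600000}{1413721} - \frac{21600000}{1413721} = 0 — confirming B is simple. So B^2 = -25.
Answer: rotation, certificate B^2 = -25. The invariant at work: B^2 = -25 is unchanged by conjugation, hence its sign classifies the subgroup whatever basis B is written in.


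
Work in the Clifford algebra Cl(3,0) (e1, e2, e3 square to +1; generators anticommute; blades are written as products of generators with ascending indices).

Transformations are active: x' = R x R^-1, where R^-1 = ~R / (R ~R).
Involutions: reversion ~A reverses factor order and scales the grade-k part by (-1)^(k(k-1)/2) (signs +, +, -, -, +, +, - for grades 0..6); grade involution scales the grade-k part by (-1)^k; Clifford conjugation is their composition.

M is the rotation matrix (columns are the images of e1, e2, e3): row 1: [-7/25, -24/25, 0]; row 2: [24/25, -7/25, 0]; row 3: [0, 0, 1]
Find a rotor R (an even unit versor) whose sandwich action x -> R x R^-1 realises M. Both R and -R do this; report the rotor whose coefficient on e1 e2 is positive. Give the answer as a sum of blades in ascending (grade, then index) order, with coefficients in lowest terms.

Method: write R = a + b12*e1 e2 + b13*e1 e3 + b23*e2 e3 with a^2 + b12^2 + b13^2 + b23^2 = 1 (so R^-1 = ~R). Expanding the columns R e_j ~R gives tr M = 4a^2 - 1 and, from the antisymmetric part, M21 - M12 = -4a*b12, M13 - M31 = 4a*b13, M32 - M23 = -4a*b23.
Here tr M = 11/25, so a^2 = (1 + tr M)/4 = 9/25 and a = ±3/5. Taking a = 3/5: M21 - M12 = 48/25, M13 - M31 = 0, M32 - M23 = 0, giving b12 = -4/5, b13 = 0, b23 = 0, i.e. R = 3/5 - 4/5*e1 e2.
Its e1 e2 coefficient is negative, so report the other preimage -R.
Answer: -3/5 + 4/5*e1 e2. Uniqueness: Spin(3) -> SO(3) maps R and -R to the same rotation of trace 11/25; fixing the sign of the e1 e2 coefficient removes the ambiguity.


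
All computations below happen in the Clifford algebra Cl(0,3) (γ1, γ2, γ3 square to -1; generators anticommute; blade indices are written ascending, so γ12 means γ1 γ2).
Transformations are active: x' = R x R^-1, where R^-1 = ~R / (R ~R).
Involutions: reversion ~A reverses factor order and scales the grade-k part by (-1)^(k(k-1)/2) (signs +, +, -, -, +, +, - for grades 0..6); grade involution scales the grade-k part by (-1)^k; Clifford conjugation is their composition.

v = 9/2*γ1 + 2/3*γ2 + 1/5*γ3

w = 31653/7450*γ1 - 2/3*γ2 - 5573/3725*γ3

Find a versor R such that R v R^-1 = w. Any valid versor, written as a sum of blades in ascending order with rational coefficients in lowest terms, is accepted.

Take R = v + w = 32589/3725*γ1 - 4828/3725*γ3. Because q(v) = q(w) = -18661/900, conjugation by R sends v exactly to w.
Answer: 32589/3725*γ1 - 4828/3725*γ3


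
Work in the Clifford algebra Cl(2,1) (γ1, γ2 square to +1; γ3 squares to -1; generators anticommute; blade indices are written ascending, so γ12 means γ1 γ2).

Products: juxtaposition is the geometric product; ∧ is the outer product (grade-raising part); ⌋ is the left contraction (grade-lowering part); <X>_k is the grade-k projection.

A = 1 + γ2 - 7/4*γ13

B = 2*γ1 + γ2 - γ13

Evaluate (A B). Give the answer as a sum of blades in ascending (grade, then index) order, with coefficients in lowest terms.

step 1: 11/4 + 2*γ1 + γ2 + 7/2*γ3 - 2*γ12 - γ13 + 11/4*γ123
Answer: 11/4 + 2*γ1 + γ2 + 7/2*γ3 - 2*γ12 - γ13 + 11/4*γ123


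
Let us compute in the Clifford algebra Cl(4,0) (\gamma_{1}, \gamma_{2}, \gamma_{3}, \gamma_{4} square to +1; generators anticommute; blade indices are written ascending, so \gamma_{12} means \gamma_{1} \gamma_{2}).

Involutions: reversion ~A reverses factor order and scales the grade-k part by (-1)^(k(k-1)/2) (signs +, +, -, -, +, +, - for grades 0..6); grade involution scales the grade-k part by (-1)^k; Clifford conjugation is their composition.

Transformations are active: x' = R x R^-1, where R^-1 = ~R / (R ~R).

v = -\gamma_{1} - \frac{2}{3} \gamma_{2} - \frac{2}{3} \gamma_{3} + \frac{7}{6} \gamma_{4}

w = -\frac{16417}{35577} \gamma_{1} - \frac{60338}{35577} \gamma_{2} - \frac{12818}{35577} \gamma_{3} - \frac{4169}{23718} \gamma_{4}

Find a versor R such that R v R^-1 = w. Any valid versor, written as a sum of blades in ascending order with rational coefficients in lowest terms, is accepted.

Sketch: the shared square \frac{13}{4} makes R = v + w = -\frac{51994}{35577} \gamma_{1} - \frac{84056}{35577} \gamma_{2} - \frac{36536}{35577} \gamma_{3} + \frac{3917}{3953} \gamma_{4} the natural versor; its sandwich fixes that direction, negates (v - w)/2, and sends v to w.
Answer: -\frac{51994}{35577} \gamma_{1} - \frac{84056}{35577} \gamma_{2} - \frac{36536}{35577} \gamma_{3} + \frac{3917}{3953} \gamma_{4}


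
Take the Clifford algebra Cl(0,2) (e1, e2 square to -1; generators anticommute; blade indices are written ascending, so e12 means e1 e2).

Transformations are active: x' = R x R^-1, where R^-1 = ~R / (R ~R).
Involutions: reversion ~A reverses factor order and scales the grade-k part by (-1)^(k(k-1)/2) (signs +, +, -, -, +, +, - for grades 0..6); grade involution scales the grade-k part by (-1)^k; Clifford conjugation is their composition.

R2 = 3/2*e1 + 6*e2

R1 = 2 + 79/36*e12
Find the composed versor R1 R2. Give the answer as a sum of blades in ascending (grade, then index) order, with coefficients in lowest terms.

Distribute over the terms of R1 (each basis-blade product reordered to ascending indices, repeated generators contracted through their squares):
(2) R2 = 3*e1 + 12*e2
(79/36*e12) R2 = -79/6*e1 + 79/24*e2
Summing the partial products and collecting blades:
Answer: -61/6*e1 + 367/24*e2


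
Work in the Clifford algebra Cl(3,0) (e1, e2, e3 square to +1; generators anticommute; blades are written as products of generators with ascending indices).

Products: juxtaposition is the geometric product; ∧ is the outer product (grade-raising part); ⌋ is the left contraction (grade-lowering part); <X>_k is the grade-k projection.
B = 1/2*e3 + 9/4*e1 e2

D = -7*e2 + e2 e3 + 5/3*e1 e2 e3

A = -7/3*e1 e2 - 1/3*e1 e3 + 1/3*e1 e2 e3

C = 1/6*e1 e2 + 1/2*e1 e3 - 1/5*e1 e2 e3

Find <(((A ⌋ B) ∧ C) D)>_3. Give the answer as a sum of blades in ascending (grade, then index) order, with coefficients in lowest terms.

step 1: 21/4
step 2: 7/8*e1 e2 + 21/8*e1 e3 - 21/20*e1 e2 e3
step 3: 7/4 - 203/40*e1 + 35/8*e2 - 35/24*e3 - 21/8*e1 e2 - 259/40*e1 e3 + 147/8*e1 e2 e3
step 4: 147/8*e1 e2 e3
Answer: 147/8*e1 e2 e3


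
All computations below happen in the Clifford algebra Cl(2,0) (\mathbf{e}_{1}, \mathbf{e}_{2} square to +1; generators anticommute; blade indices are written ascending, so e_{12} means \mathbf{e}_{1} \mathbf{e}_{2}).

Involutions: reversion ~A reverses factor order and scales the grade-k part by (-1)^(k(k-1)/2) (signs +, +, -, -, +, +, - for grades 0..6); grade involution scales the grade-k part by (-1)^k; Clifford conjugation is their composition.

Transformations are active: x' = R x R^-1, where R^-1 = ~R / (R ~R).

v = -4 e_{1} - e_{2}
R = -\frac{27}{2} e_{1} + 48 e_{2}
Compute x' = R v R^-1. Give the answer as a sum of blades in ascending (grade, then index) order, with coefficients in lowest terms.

~R = -\frac{27}{2} e_{1} + 48 e_{2}, and R ~R = \frac{9945}{4}, so R^-1 = ~R / (\frac{9945}{4}).
R v = 6 + \frac{411}{2} e_{12}
Answer: \frac{4348}{1105} e_{1} + \frac{1361}{1105} e_{2}


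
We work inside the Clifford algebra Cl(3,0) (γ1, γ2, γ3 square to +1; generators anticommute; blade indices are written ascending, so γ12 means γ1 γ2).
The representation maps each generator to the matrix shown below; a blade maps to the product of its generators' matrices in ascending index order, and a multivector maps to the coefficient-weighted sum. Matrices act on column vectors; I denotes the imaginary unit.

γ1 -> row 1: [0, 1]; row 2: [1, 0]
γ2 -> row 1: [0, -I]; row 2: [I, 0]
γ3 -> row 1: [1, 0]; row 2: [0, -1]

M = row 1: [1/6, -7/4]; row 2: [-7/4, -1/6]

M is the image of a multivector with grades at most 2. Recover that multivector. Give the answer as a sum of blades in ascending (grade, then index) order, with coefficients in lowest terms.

Method: 1, rho(γ1), rho(γ2), rho(γ3) form a trace-orthogonal basis of the 2x2 complex matrices (tr(X Y) = 2 if X = Y, else 0), so M = m0*1 + m1*rho(γ1) + m2*rho(γ2) + m3*rho(γ3) with m0 = tr(M)/2 = 0, m1 = tr(M rho(γ1))/2 = -7/4, m2 = tr(M rho(γ2))/2 = 0, m3 = tr(M rho(γ3))/2 = 1/6.
Multiplying table entries, the bivector images are rho(γ12) = I*rho(γ3), rho(γ13) = -I*rho(γ2), rho(γ23) = I*rho(γ1); with real blade coefficients the real parts of m0..m3 are the coefficients of 1, γ1, γ2, γ3 and the imaginary parts give the bivectors (γ23: Im m1, γ13: -Im m2, γ12: Im m3).
Answer: -7/4*γ1 + 1/6*γ3


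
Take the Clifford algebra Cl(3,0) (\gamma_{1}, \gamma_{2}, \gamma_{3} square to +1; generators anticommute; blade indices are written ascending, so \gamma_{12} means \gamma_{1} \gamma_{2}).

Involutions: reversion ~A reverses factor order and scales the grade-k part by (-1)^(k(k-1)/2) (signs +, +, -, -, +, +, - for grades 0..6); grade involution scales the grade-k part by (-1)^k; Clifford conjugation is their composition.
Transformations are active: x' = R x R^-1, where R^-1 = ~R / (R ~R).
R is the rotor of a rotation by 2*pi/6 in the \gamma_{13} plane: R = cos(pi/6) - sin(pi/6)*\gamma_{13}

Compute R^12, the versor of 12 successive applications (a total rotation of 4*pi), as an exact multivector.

The rotor phase is half the rotation angle and phases add under composition, so 12 steps in the \gamma_{13} plane accumulate phase 12*(pi/6) = 2 \pi: R^12 = cos(2 \pi) - sin(2 \pi)*\gamma_{13}.
cos(2 \pi) = 1 and sin(2 \pi) = 0, so R^12 = 1. The total rotation 4*pi is 2 full turns, so every vector returns to itself, yet the rotor is +1, back on the identity sheet (an even number of 2*pi turns).
Answer: 1


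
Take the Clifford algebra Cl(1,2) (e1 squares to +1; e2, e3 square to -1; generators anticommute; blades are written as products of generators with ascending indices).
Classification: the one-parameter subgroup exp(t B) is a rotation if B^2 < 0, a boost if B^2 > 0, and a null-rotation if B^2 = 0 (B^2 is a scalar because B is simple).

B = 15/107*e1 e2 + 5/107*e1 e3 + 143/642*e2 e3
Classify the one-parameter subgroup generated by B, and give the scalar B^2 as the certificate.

B^2 term by term: the squares give (15/107)^2*(e1 e2)^2 + (5/107)^2*(e1 e3)^2 + (143/642)^2*(e2 e3)^2 = 225/11449*(+1) + 25/11449*(+1) + 20449/412164*(-1) = -1/36 (each basis 2-blade squares to minus the product of its generators' squares); cross terms between blades sharing an index anticommute and cancel. So B^2 = -1/36.
Answer: rotation, certificate B^2 = -1/36. The scalar -1/36 is the complete invariant here: its sign names the subgroup type.


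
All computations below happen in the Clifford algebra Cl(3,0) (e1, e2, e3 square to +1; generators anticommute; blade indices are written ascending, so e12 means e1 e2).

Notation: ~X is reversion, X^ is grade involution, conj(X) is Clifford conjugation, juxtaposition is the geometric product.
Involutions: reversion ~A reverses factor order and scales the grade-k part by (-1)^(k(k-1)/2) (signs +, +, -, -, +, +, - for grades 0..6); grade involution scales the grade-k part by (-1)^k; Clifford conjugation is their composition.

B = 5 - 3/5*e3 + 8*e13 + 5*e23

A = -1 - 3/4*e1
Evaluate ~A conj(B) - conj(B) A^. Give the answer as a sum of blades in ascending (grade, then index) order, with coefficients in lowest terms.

first term: -5 - 15/4*e1 + 27/5*e3 + 151/20*e13 + 5*e23 + 15/4*e123
second term: -5 + 15/4*e1 + 27/5*e3 + 151/20*e13 + 5*e23 - 15/4*e123
Answer: -15/2*e1 + 15/2*e123


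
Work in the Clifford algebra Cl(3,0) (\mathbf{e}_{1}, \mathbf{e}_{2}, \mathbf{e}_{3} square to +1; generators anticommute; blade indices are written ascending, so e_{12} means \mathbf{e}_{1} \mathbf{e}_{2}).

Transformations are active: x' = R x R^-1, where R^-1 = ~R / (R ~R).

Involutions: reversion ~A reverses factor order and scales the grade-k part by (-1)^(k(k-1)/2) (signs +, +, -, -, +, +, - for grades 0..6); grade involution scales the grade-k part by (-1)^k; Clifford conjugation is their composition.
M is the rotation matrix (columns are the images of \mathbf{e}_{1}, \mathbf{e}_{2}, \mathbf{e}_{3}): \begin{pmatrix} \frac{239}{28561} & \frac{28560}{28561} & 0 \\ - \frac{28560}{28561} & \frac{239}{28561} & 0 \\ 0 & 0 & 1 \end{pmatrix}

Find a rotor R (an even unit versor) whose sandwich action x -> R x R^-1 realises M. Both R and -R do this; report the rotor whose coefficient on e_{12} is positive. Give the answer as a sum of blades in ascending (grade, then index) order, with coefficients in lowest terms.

Method: write R = a + b12*e_{12} + b13*e_{13} + b23*e_{23} with a^2 + b12^2 + b13^2 + b23^2 = 1 (so R^-1 = ~R). Expanding the columns R e_j ~R gives tr M = 4a^2 - 1 and, from the antisymmetric part, M21 - M12 = -4a*b12, M13 - M31 = 4a*b13, M32 - M23 = -4a*b23.
Here tr M = \frac{29039}{28561}, so a^2 = (1 + tr M)/4 = \frac{14400}{28561} and a = ±\frac{120}{169}. Taking a = \frac{120}{169}: M21 - M12 = -\frac{57120}{28561}, M13 - M31 = 0, M32 - M23 = 0, giving b12 = \frac{119}{169}, b13 = 0, b23 = 0, i.e. R = \frac{120}{169} + \frac{119}{169} e_{12}.
Its e_{12} coefficient is already positive.
Answer: \frac{120}{169} + \frac{119}{169} e_{12}. Note: both R and -R realise this M (trace \frac{29039}{28561}); the covering map identifies them, and the e_{12}-coefficient sign is the tie-breaker.


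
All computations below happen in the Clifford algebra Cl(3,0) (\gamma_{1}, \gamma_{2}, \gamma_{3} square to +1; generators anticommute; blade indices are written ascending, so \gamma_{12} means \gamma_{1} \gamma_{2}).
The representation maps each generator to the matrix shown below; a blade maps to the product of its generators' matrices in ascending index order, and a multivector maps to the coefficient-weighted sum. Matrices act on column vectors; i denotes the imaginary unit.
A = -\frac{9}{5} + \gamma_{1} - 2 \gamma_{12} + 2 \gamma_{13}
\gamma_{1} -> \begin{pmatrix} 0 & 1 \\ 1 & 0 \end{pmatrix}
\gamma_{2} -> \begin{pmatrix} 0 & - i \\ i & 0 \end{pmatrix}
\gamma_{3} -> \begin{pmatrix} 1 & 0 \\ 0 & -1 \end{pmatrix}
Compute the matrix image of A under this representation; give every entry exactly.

Bivector images (products of the table entries): rho(\gamma_{12}) = rho(\gamma_{1})rho(\gamma_{2}) = \begin{pmatrix} i & 0 \\ 0 & - i \end{pmatrix}; rho(\gamma_{13}) = rho(\gamma_{1})rho(\gamma_{3}) = \begin{pmatrix} 0 & -1 \\ 1 & 0 \end{pmatrix}.
M = (-\frac{9}{5})*1 + (1)*rho(\gamma_{1}) + (-2)*rho(\gamma_{12}) + (2)*rho(\gamma_{13}), summed entrywise (1 is the identity matrix):
Answer: \begin{pmatrix} - \frac{9}{5} - 2 i & -1 \\ 3 & - \frac{9}{5} + 2 i \end{pmatrix}


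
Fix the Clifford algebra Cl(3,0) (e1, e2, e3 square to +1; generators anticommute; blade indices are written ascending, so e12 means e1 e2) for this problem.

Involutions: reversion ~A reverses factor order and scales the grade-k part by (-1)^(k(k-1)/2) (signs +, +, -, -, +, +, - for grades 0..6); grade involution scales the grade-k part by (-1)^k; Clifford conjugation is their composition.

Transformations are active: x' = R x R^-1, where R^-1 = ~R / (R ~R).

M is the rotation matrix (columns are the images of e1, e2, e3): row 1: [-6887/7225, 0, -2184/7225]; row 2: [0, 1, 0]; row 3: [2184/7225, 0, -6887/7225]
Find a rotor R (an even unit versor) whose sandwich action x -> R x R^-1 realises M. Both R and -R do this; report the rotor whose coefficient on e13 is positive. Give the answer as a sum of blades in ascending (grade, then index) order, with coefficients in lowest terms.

Method: write R = a + b12*e12 + b13*e13 + b23*e23 with a^2 + b12^2 + b13^2 + b23^2 = 1 (so R^-1 = ~R). Expanding the columns R e_j ~R gives tr M = 4a^2 - 1 and, from the antisymmetric part, M21 - M12 = -4a*b12, M13 - M31 = 4a*b13, M32 - M23 = -4a*b23.
Here tr M = -6549/7225, so a^2 = (1 + tr M)/4 = 169/7225 and a = ±13/85. Taking a = 13/85: M21 - M12 = 0, M13 - M31 = -4368/7225, M32 - M23 = 0, giving b12 = 0, b13 = -84/85, b23 = 0, i.e. R = 13/85 - 84/85*e13.
Its e13 coefficient is negative, so report the other preimage -R.
Answer: -13/85 + 84/85*e13. Uniqueness: Spin(3) -> SO(3) maps R and -R to the same rotation of trace -6549/7225; fixing the sign of the e13 coefficient removes the ambiguity.
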